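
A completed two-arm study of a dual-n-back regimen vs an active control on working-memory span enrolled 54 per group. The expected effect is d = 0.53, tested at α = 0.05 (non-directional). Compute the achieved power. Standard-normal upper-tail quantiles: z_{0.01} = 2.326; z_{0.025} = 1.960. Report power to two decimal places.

For two equal groups, power = Φ(d·√(n/2) − z_{α/2}).
d·√(n/2) = 0.53 × √(54/2) = 0.53 × 5.196 = 2.754.
z_β = 2.754 − 1.960 = 0.794.
Power = Φ(0.794) = 0.786.

power ≈ 0.79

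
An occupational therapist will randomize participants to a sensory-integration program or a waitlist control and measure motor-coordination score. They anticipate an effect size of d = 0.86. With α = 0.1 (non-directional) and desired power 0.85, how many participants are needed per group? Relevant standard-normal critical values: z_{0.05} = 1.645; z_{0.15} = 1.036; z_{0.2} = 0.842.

n = 20 per group

For two independent groups with equal n: n = 2·((z_{α/2} + z_β) / d)².
z_{α/2} + z_β = 1.645 + 1.036 = 2.681.
n = 2 × (2.681 / 0.86)² = 2 × 3.117² = 2 × 9.72 = 19.4.
Round up to the next whole participant.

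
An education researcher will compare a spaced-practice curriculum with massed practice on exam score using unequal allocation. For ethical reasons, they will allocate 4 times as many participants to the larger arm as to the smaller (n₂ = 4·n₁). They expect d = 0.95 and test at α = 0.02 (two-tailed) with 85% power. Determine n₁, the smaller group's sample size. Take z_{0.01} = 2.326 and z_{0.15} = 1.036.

n₁ = 16

With allocation ratio k = n₂/n₁ = 4, Var(x̄₁−x̄₂) = σ²(1/n₁ + 1/(k·n₁)) = σ²·(k+1)/(k·n₁).
So n₁ = (1 + 1/k)·((z_{α/2} + z_β)/d)² = 1.250 × (3.362/0.95)².
n₁ = 1.250 × 12.52 = 15.7.
Round up: n₁ = 16, giving n₂ = 4 × 16 = 64.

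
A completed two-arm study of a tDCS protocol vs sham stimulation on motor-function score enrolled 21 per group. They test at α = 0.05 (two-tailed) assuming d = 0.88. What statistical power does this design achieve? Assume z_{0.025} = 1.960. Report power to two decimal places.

power ≈ 0.81

For two equal groups, power = Φ(d·√(n/2) − z_{α/2}).
d·√(n/2) = 0.88 × √(21/2) = 0.88 × 3.240 = 2.852.
z_β = 2.852 − 1.960 = 0.892.
Power = Φ(0.892) = 0.814.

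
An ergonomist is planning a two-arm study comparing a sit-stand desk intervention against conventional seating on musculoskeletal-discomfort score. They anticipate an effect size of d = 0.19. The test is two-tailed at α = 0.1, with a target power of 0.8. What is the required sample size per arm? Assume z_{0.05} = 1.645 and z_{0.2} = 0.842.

n = 343 per group

For two independent groups with equal n: n = 2·((z_{α/2} + z_β) / d)².
z_{α/2} + z_β = 1.645 + 0.842 = 2.487.
n = 2 × (2.487 / 0.19)² = 2 × 13.089² = 2 × 171.33 = 342.7.
Round up to the next whole participant.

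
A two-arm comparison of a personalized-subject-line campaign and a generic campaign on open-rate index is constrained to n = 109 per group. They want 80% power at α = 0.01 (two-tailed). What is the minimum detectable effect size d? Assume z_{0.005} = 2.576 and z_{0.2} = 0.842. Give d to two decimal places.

d_min ≈ 0.46

For two independent groups of n = 109 each: d_min = (z_{α/2} + z_β)·√(2/n).
z-sum = 2.576 + 0.842 = 3.418.
d_min = 3.418 × √(2/109) = 3.418 × 0.1355 = 0.463.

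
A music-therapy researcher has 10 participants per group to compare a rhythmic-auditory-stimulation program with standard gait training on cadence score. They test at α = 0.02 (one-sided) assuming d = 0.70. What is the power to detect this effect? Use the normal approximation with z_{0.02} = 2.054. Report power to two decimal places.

For two equal groups, power = Φ(d·√(n/2) − z_{α}).
d·√(n/2) = 0.70 × √(10/2) = 0.70 × 2.236 = 1.565.
z_β = 1.565 − 2.054 = -0.489.
Power = Φ(-0.489) = 0.313.

power ≈ 0.31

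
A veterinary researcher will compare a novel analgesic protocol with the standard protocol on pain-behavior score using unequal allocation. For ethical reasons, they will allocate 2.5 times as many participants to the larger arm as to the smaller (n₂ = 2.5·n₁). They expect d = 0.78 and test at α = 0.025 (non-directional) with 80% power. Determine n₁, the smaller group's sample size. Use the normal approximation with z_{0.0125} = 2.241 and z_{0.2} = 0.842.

n₁ = 22

With allocation ratio k = n₂/n₁ = 2.5, Var(x̄₁−x̄₂) = σ²(1/n₁ + 1/(k·n₁)) = σ²·(k+1)/(k·n₁).
So n₁ = (1 + 1/k)·((z_{α/2} + z_β)/d)² = 1.400 × (3.083/0.78)².
n₁ = 1.400 × 15.62 = 21.9.
Round up: n₁ = 22, giving n₂ = 2.5 × 22 = 55.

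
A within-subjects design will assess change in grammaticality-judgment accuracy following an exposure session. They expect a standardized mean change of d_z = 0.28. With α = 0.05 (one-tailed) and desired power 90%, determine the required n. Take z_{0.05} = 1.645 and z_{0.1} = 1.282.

n = 110 pairs

For a paired (one-sample on differences) test: n = ((z_{α} + z_β) / d)².
z_{α} + z_β = 1.645 + 1.282 = 2.927.
n = (2.927 / 0.28)² = 10.454² = 109.28.
Round up.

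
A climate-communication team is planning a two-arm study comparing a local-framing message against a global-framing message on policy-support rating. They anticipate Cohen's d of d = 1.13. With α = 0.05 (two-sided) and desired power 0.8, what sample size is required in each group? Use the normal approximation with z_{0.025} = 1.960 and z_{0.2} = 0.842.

For two independent groups with equal n: n = 2·((z_{α/2} + z_β) / d)².
z_{α/2} + z_β = 1.960 + 0.842 = 2.802.
n = 2 × (2.802 / 1.13)² = 2 × 2.480² = 2 × 6.15 = 12.3.
Round up to the next whole participant.

n = 13 per group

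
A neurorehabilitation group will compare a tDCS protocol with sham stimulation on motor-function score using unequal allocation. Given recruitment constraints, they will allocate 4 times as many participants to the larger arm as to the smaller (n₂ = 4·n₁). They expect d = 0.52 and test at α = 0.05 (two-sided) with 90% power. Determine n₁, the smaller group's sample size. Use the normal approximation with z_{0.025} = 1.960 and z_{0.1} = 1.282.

n₁ = 49

With allocation ratio k = n₂/n₁ = 4, Var(x̄₁−x̄₂) = σ²(1/n₁ + 1/(k·n₁)) = σ²·(k+1)/(k·n₁).
So n₁ = (1 + 1/k)·((z_{α/2} + z_β)/d)² = 1.250 × (3.242/0.52)².
n₁ = 1.250 × 38.87 = 48.6.
Round up: n₁ = 49, giving n₂ = 4 × 49 = 196.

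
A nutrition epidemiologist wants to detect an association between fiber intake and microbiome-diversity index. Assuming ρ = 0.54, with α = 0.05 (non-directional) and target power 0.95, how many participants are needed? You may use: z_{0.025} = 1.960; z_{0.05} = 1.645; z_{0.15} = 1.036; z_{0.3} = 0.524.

n = 39

Fisher's z: C = ½·ln((1+r)/(1−r)) = ½·ln(3.3478) = 0.6042.
n = ((z_{α/2} + z_β)/C)² + 3.
(1.960 + 1.645) / 0.6042 = 3.605 / 0.6042 = 5.967.
n = 5.967² + 3 = 35.60 + 3 = 38.6.
Round up.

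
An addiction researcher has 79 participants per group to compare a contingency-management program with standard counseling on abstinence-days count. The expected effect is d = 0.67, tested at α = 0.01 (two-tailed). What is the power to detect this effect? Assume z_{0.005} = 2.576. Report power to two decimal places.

For two equal groups, power = Φ(d·√(n/2) − z_{α/2}).
d·√(n/2) = 0.67 × √(79/2) = 0.67 × 6.285 = 4.211.
z_β = 4.211 − 2.576 = 1.635.
Power = Φ(1.635) = 0.949.

power ≈ 0.95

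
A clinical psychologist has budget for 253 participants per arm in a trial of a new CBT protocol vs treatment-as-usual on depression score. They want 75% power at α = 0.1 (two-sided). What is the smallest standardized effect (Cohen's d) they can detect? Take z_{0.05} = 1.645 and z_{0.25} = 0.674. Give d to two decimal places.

For two independent groups of n = 253 each: d_min = (z_{α/2} + z_β)·√(2/n).
z-sum = 1.645 + 0.674 = 2.319.
d_min = 2.319 × √(2/253) = 2.319 × 0.0889 = 0.206.

d_min ≈ 0.21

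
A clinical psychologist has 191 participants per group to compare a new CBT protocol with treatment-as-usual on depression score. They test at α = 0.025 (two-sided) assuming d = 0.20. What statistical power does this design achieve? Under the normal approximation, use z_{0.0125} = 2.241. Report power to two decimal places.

For two equal groups, power = Φ(d·√(n/2) − z_{α/2}).
d·√(n/2) = 0.20 × √(191/2) = 0.20 × 9.772 = 1.954.
z_β = 1.954 − 2.241 = -0.287.
Power = Φ(-0.287) = 0.387.

power ≈ 0.39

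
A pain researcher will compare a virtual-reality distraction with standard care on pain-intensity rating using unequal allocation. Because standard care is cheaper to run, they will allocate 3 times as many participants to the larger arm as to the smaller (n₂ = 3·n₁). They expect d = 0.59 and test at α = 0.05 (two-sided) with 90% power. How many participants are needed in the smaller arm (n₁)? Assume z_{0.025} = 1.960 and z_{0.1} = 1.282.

With allocation ratio k = n₂/n₁ = 3, Var(x̄₁−x̄₂) = σ²(1/n₁ + 1/(k·n₁)) = σ²·(k+1)/(k·n₁).
So n₁ = (1 + 1/k)·((z_{α/2} + z_β)/d)² = 1.333 × (3.242/0.59)².
n₁ = 1.333 × 30.19 = 40.3.
Round up: n₁ = 41, giving n₂ = 3 × 41 = 123.

n₁ = 41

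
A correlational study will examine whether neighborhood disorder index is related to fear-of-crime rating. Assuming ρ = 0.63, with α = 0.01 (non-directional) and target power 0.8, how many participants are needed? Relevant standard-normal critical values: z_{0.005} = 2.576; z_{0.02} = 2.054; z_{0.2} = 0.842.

n = 25

Fisher's z: C = ½·ln((1+r)/(1−r)) = ½·ln(4.4054) = 0.7414.
n = ((z_{α/2} + z_β)/C)² + 3.
(2.576 + 0.842) / 0.7414 = 3.418 / 0.7414 = 4.610.
n = 4.610² + 3 = 21.25 + 3 = 24.3.
Round up.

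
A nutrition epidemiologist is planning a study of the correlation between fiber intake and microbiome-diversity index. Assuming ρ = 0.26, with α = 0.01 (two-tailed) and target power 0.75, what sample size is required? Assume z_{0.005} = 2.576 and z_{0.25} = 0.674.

Fisher's z: C = ½·ln((1+r)/(1−r)) = ½·ln(1.7027) = 0.2661.
n = ((z_{α/2} + z_β)/C)² + 3.
(2.576 + 0.674) / 0.2661 = 3.250 / 0.2661 = 12.213.
n = 12.213² + 3 = 149.17 + 3 = 152.2.
Round up.

n = 153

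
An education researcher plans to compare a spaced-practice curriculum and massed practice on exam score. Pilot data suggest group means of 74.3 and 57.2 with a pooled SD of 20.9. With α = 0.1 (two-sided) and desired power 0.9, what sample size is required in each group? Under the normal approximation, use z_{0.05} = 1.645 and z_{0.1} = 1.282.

Cohen's d = |M₁ − M₂| / SD_pooled = |74.3 − 57.2| / 20.9 = 17.1 / 20.9 = 0.818.
For two independent groups with equal n: n = 2·((z_{α/2} + z_β) / d)².
z_{α/2} + z_β = 1.645 + 1.282 = 2.927.
n = 2 × (2.927 / 0.818)² = 2 × 3.578² = 2 × 12.80 = 25.6.
Round up to the next whole participant.

n = 26 per group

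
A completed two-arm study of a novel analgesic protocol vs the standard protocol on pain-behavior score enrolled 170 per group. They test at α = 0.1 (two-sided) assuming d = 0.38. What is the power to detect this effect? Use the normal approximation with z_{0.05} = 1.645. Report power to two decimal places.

power ≈ 0.97

For two equal groups, power = Φ(d·√(n/2) − z_{α/2}).
d·√(n/2) = 0.38 × √(170/2) = 0.38 × 9.220 = 3.503.
z_β = 3.503 − 1.645 = 1.858.
Power = Φ(1.858) = 0.968.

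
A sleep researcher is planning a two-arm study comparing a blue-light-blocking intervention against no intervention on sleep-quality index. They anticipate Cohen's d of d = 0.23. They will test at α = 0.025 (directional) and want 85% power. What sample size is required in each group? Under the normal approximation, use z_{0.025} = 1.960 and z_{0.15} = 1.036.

n = 340 per group

For two independent groups with equal n: n = 2·((z_{α} + z_β) / d)².
z_{α} + z_β = 1.960 + 1.036 = 2.996.
n = 2 × (2.996 / 0.23)² = 2 × 13.026² = 2 × 169.68 = 339.4.
Round up to the next whole participant.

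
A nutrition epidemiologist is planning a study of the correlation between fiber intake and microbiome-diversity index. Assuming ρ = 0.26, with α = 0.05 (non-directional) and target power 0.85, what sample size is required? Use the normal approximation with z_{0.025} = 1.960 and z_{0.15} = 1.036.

Fisher's z: C = ½·ln((1+r)/(1−r)) = ½·ln(1.7027) = 0.2661.
n = ((z_{α/2} + z_β)/C)² + 3.
(1.960 + 1.036) / 0.2661 = 2.996 / 0.2661 = 11.259.
n = 11.259² + 3 = 126.76 + 3 = 129.8.
Round up.

n = 130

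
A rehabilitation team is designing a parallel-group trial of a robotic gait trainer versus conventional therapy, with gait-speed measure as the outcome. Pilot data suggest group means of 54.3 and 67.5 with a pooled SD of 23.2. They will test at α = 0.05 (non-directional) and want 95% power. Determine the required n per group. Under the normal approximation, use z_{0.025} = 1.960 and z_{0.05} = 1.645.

n = 81 per group

Cohen's d = |M₁ − M₂| / SD_pooled = |54.3 − 67.5| / 23.2 = 13.2 / 23.2 = 0.569.
For two independent groups with equal n: n = 2·((z_{α/2} + z_β) / d)².
z_{α/2} + z_β = 1.960 + 1.645 = 3.605.
n = 2 × (3.605 / 0.569)² = 2 × 6.336² = 2 × 40.14 = 80.3.
Round up to the next whole participant.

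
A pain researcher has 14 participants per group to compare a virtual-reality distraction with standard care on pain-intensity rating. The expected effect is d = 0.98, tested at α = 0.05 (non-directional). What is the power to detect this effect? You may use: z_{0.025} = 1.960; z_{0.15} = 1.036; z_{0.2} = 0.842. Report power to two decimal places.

power ≈ 0.74

For two equal groups, power = Φ(d·√(n/2) − z_{α/2}).
d·√(n/2) = 0.98 × √(14/2) = 0.98 × 2.646 = 2.593.
z_β = 2.593 − 1.960 = 0.633.
Power = Φ(0.633) = 0.737.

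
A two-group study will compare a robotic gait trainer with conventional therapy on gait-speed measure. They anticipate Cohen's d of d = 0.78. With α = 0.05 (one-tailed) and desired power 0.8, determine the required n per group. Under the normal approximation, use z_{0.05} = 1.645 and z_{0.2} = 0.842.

For two independent groups with equal n: n = 2·((z_{α} + z_β) / d)².
z_{α} + z_β = 1.645 + 0.842 = 2.487.
n = 2 × (2.487 / 0.78)² = 2 × 3.188² = 2 × 10.17 = 20.3.
Round up to the next whole participant.

n = 21 per group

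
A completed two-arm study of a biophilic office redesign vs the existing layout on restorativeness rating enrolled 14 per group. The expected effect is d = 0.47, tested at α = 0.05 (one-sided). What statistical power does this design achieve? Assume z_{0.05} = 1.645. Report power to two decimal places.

For two equal groups, power = Φ(d·√(n/2) − z_{α}).
d·√(n/2) = 0.47 × √(14/2) = 0.47 × 2.646 = 1.244.
z_β = 1.244 − 1.645 = -0.401.
Power = Φ(-0.401) = 0.344.

power ≈ 0.34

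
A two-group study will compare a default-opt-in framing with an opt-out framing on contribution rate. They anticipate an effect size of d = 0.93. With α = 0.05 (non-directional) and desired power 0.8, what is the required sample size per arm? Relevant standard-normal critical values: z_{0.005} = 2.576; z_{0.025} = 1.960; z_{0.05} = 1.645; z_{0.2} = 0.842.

For two independent groups with equal n: n = 2·((z_{α/2} + z_β) / d)².
z_{α/2} + z_β = 1.960 + 0.842 = 2.802.
n = 2 × (2.802 / 0.93)² = 2 × 3.013² = 2 × 9.08 = 18.2.
Round up to the next whole participant.

n = 19 per group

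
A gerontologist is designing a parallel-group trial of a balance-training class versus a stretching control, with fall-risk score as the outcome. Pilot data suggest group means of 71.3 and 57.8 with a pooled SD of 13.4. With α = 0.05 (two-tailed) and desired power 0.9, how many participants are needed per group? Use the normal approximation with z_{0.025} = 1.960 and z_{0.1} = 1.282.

Cohen's d = |M₁ − M₂| / SD_pooled = |71.3 − 57.8| / 13.4 = 13.5 / 13.4 = 1.007.
For two independent groups with equal n: n = 2·((z_{α/2} + z_β) / d)².
z_{α/2} + z_β = 1.960 + 1.282 = 3.242.
n = 2 × (3.242 / 1.007)² = 2 × 3.219² = 2 × 10.36 = 20.7.
Round up to the next whole participant.

n = 21 per group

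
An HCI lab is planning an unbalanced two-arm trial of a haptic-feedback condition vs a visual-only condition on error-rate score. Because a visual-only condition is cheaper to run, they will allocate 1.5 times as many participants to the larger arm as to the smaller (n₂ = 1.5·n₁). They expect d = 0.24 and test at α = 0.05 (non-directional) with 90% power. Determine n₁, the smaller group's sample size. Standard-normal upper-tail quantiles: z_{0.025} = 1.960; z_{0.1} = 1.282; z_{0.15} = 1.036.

n₁ = 305

With allocation ratio k = n₂/n₁ = 1.5, Var(x̄₁−x̄₂) = σ²(1/n₁ + 1/(k·n₁)) = σ²·(k+1)/(k·n₁).
So n₁ = (1 + 1/k)·((z_{α/2} + z_β)/d)² = 1.667 × (3.242/0.24)².
n₁ = 1.667 × 182.48 = 304.1.
Round up: n₁ = 305, giving n₂ = ⌈1.5 × 305⌉ = ⌈457.5⌉ = 458.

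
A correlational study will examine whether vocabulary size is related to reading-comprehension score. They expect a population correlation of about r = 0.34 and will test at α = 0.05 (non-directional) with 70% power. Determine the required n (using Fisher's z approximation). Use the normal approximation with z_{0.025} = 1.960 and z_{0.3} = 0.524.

n = 53

Fisher's z: C = ½·ln((1+r)/(1−r)) = ½·ln(2.0303) = 0.3541.
n = ((z_{α/2} + z_β)/C)² + 3.
(1.960 + 0.524) / 0.3541 = 2.484 / 0.3541 = 7.015.
n = 7.015² + 3 = 49.21 + 3 = 52.2.
Round up.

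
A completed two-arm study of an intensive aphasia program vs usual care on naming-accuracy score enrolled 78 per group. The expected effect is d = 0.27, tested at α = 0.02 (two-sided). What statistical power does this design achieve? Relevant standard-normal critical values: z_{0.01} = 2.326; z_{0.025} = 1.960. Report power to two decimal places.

power ≈ 0.26

For two equal groups, power = Φ(d·√(n/2) − z_{α/2}).
d·√(n/2) = 0.27 × √(78/2) = 0.27 × 6.245 = 1.686.
z_β = 1.686 − 2.326 = -0.640.
Power = Φ(-0.640) = 0.261.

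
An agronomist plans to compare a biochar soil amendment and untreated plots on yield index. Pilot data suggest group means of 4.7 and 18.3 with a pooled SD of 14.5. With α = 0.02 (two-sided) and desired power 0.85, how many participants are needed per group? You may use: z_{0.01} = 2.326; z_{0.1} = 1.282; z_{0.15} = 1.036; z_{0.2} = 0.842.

Cohen's d = |M₁ − M₂| / SD_pooled = |4.7 − 18.3| / 14.5 = 13.6 / 14.5 = 0.938.
For two independent groups with equal n: n = 2·((z_{α/2} + z_β) / d)².
z_{α/2} + z_β = 2.326 + 1.036 = 3.362.
n = 2 × (3.362 / 0.938)² = 2 × 3.584² = 2 × 12.85 = 25.7.
Round up to the next whole participant.

n = 26 per group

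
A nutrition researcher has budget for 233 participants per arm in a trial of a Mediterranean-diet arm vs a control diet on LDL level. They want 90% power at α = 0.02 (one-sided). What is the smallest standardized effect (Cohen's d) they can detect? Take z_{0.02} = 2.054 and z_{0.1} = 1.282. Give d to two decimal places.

d_min ≈ 0.31

For two independent groups of n = 233 each: d_min = (z_{α} + z_β)·√(2/n).
z-sum = 2.054 + 1.282 = 3.336.
d_min = 3.336 × √(2/233) = 3.336 × 0.0926 = 0.309.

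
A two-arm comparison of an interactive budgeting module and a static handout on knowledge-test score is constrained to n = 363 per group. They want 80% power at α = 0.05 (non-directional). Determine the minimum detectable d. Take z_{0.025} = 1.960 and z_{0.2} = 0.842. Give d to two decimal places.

For two independent groups of n = 363 each: d_min = (z_{α/2} + z_β)·√(2/n).
z-sum = 1.960 + 0.842 = 2.802.
d_min = 2.802 × √(2/363) = 2.802 × 0.0742 = 0.208.

d_min ≈ 0.21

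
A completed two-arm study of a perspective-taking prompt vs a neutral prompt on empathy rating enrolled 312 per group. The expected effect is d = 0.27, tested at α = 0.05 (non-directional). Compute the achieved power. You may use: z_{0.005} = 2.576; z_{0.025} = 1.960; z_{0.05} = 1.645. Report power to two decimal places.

power ≈ 0.92

For two equal groups, power = Φ(d·√(n/2) − z_{α/2}).
d·√(n/2) = 0.27 × √(312/2) = 0.27 × 12.490 = 3.372.
z_β = 3.372 − 1.960 = 1.412.
Power = Φ(1.412) = 0.921.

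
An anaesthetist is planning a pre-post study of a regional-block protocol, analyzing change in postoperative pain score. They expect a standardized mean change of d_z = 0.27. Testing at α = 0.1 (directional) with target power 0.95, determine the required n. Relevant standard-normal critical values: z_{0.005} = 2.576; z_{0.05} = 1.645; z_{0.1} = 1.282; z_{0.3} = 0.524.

For a paired (one-sample on differences) test: n = ((z_{α} + z_β) / d)².
z_{α} + z_β = 1.282 + 1.645 = 2.927.
n = (2.927 / 0.27)² = 10.841² = 117.52.
Round up.

n = 118 pairs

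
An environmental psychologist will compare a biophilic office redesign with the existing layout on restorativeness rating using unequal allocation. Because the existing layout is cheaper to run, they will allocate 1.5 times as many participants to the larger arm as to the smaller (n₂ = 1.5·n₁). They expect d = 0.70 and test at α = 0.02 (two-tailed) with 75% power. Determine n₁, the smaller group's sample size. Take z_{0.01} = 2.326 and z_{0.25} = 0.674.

n₁ = 31

With allocation ratio k = n₂/n₁ = 1.5, Var(x̄₁−x̄₂) = σ²(1/n₁ + 1/(k·n₁)) = σ²·(k+1)/(k·n₁).
So n₁ = (1 + 1/k)·((z_{α/2} + z_β)/d)² = 1.667 × (3.000/0.70)².
n₁ = 1.667 × 18.37 = 30.6.
Round up: n₁ = 31, giving n₂ = ⌈1.5 × 31⌉ = ⌈46.5⌉ = 47.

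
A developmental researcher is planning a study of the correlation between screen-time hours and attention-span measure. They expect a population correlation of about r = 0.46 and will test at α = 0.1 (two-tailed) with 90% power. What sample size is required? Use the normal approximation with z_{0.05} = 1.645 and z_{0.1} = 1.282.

Fisher's z: C = ½·ln((1+r)/(1−r)) = ½·ln(2.7037) = 0.4973.
n = ((z_{α/2} + z_β)/C)² + 3.
(1.645 + 1.282) / 0.4973 = 2.927 / 0.4973 = 5.886.
n = 5.886² + 3 = 34.64 + 3 = 37.6.
Round up.

n = 38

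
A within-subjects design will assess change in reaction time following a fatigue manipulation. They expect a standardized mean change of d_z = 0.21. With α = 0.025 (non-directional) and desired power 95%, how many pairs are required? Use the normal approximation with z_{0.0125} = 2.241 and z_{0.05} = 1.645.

n = 343 pairs

For a paired (one-sample on differences) test: n = ((z_{α/2} + z_β) / d)².
z_{α/2} + z_β = 2.241 + 1.645 = 3.886.
n = (3.886 / 0.21)² = 18.505² = 342.43.
Round up.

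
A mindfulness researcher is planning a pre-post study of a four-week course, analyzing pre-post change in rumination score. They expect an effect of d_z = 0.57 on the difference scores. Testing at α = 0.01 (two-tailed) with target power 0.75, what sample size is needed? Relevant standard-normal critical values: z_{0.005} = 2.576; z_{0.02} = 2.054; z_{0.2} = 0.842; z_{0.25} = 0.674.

For a paired (one-sample on differences) test: n = ((z_{α/2} + z_β) / d)².
z_{α/2} + z_β = 2.576 + 0.674 = 3.250.
n = (3.250 / 0.57)² = 5.702² = 32.51.
Round up.

n = 33 pairs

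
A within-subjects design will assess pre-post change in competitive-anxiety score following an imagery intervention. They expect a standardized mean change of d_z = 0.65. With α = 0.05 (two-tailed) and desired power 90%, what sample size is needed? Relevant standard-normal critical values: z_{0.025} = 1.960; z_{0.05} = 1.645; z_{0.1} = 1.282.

For a paired (one-sample on differences) test: n = ((z_{α/2} + z_β) / d)².
z_{α/2} + z_β = 1.960 + 1.282 = 3.242.
n = (3.242 / 0.65)² = 4.988² = 24.88.
Round up.

n = 25 pairs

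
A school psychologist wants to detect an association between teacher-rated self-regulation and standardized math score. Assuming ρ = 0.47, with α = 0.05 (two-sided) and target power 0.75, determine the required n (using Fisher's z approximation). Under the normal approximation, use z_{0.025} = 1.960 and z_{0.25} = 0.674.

n = 30

Fisher's z: C = ½·ln((1+r)/(1−r)) = ½·ln(2.7736) = 0.5101.
n = ((z_{α/2} + z_β)/C)² + 3.
(1.960 + 0.674) / 0.5101 = 2.634 / 0.5101 = 5.164.
n = 5.164² + 3 = 26.66 + 3 = 29.7.
Round up.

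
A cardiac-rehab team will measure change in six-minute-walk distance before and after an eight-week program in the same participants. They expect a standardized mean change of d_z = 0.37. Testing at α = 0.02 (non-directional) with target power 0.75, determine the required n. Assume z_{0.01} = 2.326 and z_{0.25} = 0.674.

n = 66 pairs

For a paired (one-sample on differences) test: n = ((z_{α/2} + z_β) / d)².
z_{α/2} + z_β = 2.326 + 0.674 = 3.000.
n = (3.000 / 0.37)² = 8.108² = 65.74.
Round up.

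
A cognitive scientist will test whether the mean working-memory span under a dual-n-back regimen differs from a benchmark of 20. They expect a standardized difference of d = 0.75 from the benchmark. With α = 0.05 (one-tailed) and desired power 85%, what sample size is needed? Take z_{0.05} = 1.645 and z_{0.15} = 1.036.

For a one-sample test: n = ((z_{α} + z_β) / d)².
z_{α} + z_β = 1.645 + 1.036 = 2.681.
n = (2.681 / 0.75)² = 3.575² = 12.78.
Round up.

n = 13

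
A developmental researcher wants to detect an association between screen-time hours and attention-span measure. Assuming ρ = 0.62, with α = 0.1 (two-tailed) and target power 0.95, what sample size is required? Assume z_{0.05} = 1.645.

Fisher's z: C = ½·ln((1+r)/(1−r)) = ½·ln(4.2632) = 0.7250.
n = ((z_{α/2} + z_β)/C)² + 3.
(1.645 + 1.645) / 0.7250 = 3.290 / 0.7250 = 4.538.
n = 4.538² + 3 = 20.59 + 3 = 23.6.
Round up.

n = 24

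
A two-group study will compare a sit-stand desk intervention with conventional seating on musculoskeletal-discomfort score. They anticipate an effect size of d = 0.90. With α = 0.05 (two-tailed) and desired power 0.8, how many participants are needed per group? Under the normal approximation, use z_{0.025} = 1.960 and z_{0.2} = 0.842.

n = 20 per group

For two independent groups with equal n: n = 2·((z_{α/2} + z_β) / d)².
z_{α/2} + z_β = 1.960 + 0.842 = 2.802.
n = 2 × (2.802 / 0.90)² = 2 × 3.113² = 2 × 9.69 = 19.4.
Round up to the next whole participant.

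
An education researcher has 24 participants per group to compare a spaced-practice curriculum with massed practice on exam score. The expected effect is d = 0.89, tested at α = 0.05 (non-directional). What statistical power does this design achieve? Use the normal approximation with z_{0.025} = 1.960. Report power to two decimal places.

power ≈ 0.87

For two equal groups, power = Φ(d·√(n/2) − z_{α/2}).
d·√(n/2) = 0.89 × √(24/2) = 0.89 × 3.464 = 3.083.
z_β = 3.083 − 1.960 = 1.123.
Power = Φ(1.123) = 0.869.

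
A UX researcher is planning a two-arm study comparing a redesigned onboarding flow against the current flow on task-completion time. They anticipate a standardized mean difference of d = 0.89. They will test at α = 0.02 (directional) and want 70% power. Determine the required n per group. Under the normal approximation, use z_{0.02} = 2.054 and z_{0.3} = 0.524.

n = 17 per group

For two independent groups with equal n: n = 2·((z_{α} + z_β) / d)².
z_{α} + z_β = 2.054 + 0.524 = 2.578.
n = 2 × (2.578 / 0.89)² = 2 × 2.897² = 2 × 8.39 = 16.8.
Round up to the next whole participant.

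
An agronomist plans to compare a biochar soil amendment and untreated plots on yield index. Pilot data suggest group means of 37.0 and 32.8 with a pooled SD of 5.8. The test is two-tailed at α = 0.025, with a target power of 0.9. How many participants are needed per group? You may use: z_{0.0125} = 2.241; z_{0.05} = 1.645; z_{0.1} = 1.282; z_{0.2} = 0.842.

Cohen's d = |M₁ − M₂| / SD_pooled = |37.0 − 32.8| / 5.8 = 4.2 / 5.8 = 0.724.
For two independent groups with equal n: n = 2·((z_{α/2} + z_β) / d)².
z_{α/2} + z_β = 2.241 + 1.282 = 3.523.
n = 2 × (3.523 / 0.724)² = 2 × 4.866² = 2 × 23.68 = 47.4.
Round up to the next whole participant.

n = 48 per group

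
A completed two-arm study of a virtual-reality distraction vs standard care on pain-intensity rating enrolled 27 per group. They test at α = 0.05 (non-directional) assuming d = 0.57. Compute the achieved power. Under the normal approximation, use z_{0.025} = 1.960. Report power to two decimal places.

For two equal groups, power = Φ(d·√(n/2) − z_{α/2}).
d·√(n/2) = 0.57 × √(27/2) = 0.57 × 3.674 = 2.094.
z_β = 2.094 − 1.960 = 0.134.
Power = Φ(0.134) = 0.553.

power ≈ 0.55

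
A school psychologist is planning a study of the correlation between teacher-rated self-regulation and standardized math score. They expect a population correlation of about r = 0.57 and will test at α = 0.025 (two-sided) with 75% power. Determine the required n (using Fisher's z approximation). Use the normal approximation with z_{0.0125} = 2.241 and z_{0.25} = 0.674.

Fisher's z: C = ½·ln((1+r)/(1−r)) = ½·ln(3.6512) = 0.6475.
n = ((z_{α/2} + z_β)/C)² + 3.
(2.241 + 0.674) / 0.6475 = 2.915 / 0.6475 = 4.502.
n = 4.502² + 3 = 20.27 + 3 = 23.3.
Round up.

n = 24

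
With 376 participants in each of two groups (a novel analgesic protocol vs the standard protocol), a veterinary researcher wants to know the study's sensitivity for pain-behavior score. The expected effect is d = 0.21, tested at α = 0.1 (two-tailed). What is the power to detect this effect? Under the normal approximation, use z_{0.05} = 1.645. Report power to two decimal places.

For two equal groups, power = Φ(d·√(n/2) − z_{α/2}).
d·√(n/2) = 0.21 × √(376/2) = 0.21 × 13.711 = 2.879.
z_β = 2.879 − 1.645 = 1.234.
Power = Φ(1.234) = 0.891.

power ≈ 0.89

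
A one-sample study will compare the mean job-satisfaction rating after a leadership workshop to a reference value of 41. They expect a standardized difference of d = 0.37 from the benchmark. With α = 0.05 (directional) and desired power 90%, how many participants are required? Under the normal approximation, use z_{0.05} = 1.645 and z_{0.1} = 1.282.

n = 63

For a one-sample test: n = ((z_{α} + z_β) / d)².
z_{α} + z_β = 1.645 + 1.282 = 2.927.
n = (2.927 / 0.37)² = 7.911² = 62.58.
Round up.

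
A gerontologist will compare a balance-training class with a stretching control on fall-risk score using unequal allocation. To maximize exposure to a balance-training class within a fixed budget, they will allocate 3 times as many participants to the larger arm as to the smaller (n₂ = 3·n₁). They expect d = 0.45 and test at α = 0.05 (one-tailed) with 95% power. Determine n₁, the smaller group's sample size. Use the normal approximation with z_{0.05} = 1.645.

n₁ = 72

With allocation ratio k = n₂/n₁ = 3, Var(x̄₁−x̄₂) = σ²(1/n₁ + 1/(k·n₁)) = σ²·(k+1)/(k·n₁).
So n₁ = (1 + 1/k)·((z_{α} + z_β)/d)² = 1.333 × (3.290/0.45)².
n₁ = 1.333 × 53.45 = 71.3.
Round up: n₁ = 72, giving n₂ = 3 × 72 = 216.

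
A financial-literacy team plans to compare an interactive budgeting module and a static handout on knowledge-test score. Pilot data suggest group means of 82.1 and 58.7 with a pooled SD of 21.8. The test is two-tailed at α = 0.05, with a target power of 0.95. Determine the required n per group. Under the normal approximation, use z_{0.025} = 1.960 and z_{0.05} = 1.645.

n = 23 per group

Cohen's d = |M₁ − M₂| / SD_pooled = |82.1 − 58.7| / 21.8 = 23.4 / 21.8 = 1.073.
For two independent groups with equal n: n = 2·((z_{α/2} + z_β) / d)².
z_{α/2} + z_β = 1.960 + 1.645 = 3.605.
n = 2 × (3.605 / 1.073)² = 2 × 3.360² = 2 × 11.29 = 22.6.
Round up to the next whole participant.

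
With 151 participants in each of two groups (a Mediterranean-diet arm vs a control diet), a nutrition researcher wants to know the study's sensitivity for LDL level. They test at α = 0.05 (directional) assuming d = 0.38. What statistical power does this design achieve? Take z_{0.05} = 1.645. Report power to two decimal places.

For two equal groups, power = Φ(d·√(n/2) − z_{α}).
d·√(n/2) = 0.38 × √(151/2) = 0.38 × 8.689 = 3.302.
z_β = 3.302 − 1.645 = 1.657.
Power = Φ(1.657) = 0.951.

power ≈ 0.95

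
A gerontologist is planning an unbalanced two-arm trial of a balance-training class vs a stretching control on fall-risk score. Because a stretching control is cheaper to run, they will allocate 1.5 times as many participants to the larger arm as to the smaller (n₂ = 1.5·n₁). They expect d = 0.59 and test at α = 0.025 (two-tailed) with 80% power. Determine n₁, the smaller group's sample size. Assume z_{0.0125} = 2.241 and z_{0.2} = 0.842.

With allocation ratio k = n₂/n₁ = 1.5, Var(x̄₁−x̄₂) = σ²(1/n₁ + 1/(k·n₁)) = σ²·(k+1)/(k·n₁).
So n₁ = (1 + 1/k)·((z_{α/2} + z_β)/d)² = 1.667 × (3.083/0.59)².
n₁ = 1.667 × 27.31 = 45.5.
Round up: n₁ = 46, giving n₂ = 1.5 × 46 = 69.

n₁ = 46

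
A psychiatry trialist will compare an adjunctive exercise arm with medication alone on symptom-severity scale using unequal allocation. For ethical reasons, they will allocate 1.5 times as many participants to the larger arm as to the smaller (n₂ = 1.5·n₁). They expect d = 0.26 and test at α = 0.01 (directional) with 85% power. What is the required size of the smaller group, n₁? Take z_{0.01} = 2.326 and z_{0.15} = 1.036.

n₁ = 279

With allocation ratio k = n₂/n₁ = 1.5, Var(x̄₁−x̄₂) = σ²(1/n₁ + 1/(k·n₁)) = σ²·(k+1)/(k·n₁).
So n₁ = (1 + 1/k)·((z_{α} + z_β)/d)² = 1.667 × (3.362/0.26)².
n₁ = 1.667 × 167.20 = 278.7.
Round up: n₁ = 279, giving n₂ = ⌈1.5 × 279⌉ = ⌈418.5⌉ = 419.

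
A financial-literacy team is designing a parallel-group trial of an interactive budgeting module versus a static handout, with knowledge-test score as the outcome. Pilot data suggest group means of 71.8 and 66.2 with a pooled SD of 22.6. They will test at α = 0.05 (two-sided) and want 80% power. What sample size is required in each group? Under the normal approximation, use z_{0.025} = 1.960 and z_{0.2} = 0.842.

Cohen's d = |M₁ − M₂| / SD_pooled = |71.8 − 66.2| / 22.6 = 5.6 / 22.6 = 0.248.
For two independent groups with equal n: n = 2·((z_{α/2} + z_β) / d)².
z_{α/2} + z_β = 1.960 + 0.842 = 2.802.
n = 2 × (2.802 / 0.248)² = 2 × 11.298² = 2 × 127.65 = 255.3.
Round up to the next whole participant.

n = 256 per group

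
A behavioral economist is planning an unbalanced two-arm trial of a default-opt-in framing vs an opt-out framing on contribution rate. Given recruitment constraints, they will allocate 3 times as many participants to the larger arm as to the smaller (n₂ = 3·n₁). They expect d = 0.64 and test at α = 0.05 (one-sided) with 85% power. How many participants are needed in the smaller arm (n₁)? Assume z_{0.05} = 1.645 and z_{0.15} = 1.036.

n₁ = 24

With allocation ratio k = n₂/n₁ = 3, Var(x̄₁−x̄₂) = σ²(1/n₁ + 1/(k·n₁)) = σ²·(k+1)/(k·n₁).
So n₁ = (1 + 1/k)·((z_{α} + z_β)/d)² = 1.333 × (2.681/0.64)².
n₁ = 1.333 × 17.55 = 23.4.
Round up: n₁ = 24, giving n₂ = 3 × 24 = 72.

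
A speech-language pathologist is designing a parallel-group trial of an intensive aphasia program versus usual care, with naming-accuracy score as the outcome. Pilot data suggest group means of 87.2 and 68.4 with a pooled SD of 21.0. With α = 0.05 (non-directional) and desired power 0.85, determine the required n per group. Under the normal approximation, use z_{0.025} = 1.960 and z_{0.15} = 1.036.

n = 23 per group

Cohen's d = |M₁ − M₂| / SD_pooled = |87.2 − 68.4| / 21.0 = 18.8 / 21.0 = 0.895.
For two independent groups with equal n: n = 2·((z_{α/2} + z_β) / d)².
z_{α/2} + z_β = 1.960 + 1.036 = 2.996.
n = 2 × (2.996 / 0.895)² = 2 × 3.347² = 2 × 11.21 = 22.4.
Round up to the next whole participant.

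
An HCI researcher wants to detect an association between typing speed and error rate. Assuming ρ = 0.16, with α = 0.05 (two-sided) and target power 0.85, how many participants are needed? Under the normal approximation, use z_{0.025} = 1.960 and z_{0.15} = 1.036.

Fisher's z: C = ½·ln((1+r)/(1−r)) = ½·ln(1.3810) = 0.1614.
n = ((z_{α/2} + z_β)/C)² + 3.
(1.960 + 1.036) / 0.1614 = 2.996 / 0.1614 = 18.563.
n = 18.563² + 3 = 344.57 + 3 = 347.6.
Round up.

n = 348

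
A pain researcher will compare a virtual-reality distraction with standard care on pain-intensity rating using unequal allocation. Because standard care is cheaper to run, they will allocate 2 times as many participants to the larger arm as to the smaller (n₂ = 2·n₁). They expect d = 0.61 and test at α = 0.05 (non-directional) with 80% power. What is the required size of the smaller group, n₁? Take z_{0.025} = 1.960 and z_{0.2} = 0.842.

n₁ = 32

With allocation ratio k = n₂/n₁ = 2, Var(x̄₁−x̄₂) = σ²(1/n₁ + 1/(k·n₁)) = σ²·(k+1)/(k·n₁).
So n₁ = (1 + 1/k)·((z_{α/2} + z_β)/d)² = 1.500 × (2.802/0.61)².
n₁ = 1.500 × 21.10 = 31.6.
Round up: n₁ = 32, giving n₂ = 2 × 32 = 64.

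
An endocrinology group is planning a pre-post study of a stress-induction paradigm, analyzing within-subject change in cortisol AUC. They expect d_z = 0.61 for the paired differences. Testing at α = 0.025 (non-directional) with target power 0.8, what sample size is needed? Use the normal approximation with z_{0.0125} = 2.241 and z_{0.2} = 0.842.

n = 26 pairs

For a paired (one-sample on differences) test: n = ((z_{α/2} + z_β) / d)².
z_{α/2} + z_β = 2.241 + 0.842 = 3.083.
n = (3.083 / 0.61)² = 5.054² = 25.54.
Round up.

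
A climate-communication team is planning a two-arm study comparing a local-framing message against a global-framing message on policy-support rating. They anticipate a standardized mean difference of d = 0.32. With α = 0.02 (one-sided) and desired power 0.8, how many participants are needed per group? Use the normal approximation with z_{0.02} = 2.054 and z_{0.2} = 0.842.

For two independent groups with equal n: n = 2·((z_{α} + z_β) / d)².
z_{α} + z_β = 2.054 + 0.842 = 2.896.
n = 2 × (2.896 / 0.32)² = 2 × 9.050² = 2 × 81.90 = 163.8.
Round up to the next whole participant.

n = 164 per group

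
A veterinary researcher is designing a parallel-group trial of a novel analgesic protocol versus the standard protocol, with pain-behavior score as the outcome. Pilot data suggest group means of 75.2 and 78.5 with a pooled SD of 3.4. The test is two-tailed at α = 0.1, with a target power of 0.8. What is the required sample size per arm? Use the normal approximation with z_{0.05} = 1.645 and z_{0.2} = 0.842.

n = 14 per group

Cohen's d = |M₁ − M₂| / SD_pooled = |75.2 − 78.5| / 3.4 = 3.3 / 3.4 = 0.971.
For two independent groups with equal n: n = 2·((z_{α/2} + z_β) / d)².
z_{α/2} + z_β = 1.645 + 0.842 = 2.487.
n = 2 × (2.487 / 0.971)² = 2 × 2.561² = 2 × 6.56 = 13.1.
Round up to the next whole participant.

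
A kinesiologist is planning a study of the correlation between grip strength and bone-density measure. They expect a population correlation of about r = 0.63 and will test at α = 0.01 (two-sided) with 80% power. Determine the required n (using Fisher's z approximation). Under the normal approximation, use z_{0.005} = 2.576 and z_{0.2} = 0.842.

Fisher's z: C = ½·ln((1+r)/(1−r)) = ½·ln(4.4054) = 0.7414.
n = ((z_{α/2} + z_β)/C)² + 3.
(2.576 + 0.842) / 0.7414 = 3.418 / 0.7414 = 4.610.
n = 4.610² + 3 = 21.25 + 3 = 24.3.
Round up.

n = 25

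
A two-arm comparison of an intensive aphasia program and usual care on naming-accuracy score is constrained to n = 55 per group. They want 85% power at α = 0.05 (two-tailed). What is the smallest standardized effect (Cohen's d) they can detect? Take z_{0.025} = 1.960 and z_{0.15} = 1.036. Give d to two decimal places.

For two independent groups of n = 55 each: d_min = (z_{α/2} + z_β)·√(2/n).
z-sum = 1.960 + 1.036 = 2.996.
d_min = 2.996 × √(2/55) = 2.996 × 0.1907 = 0.571.

d_min ≈ 0.57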